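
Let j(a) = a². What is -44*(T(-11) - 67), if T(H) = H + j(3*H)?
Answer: -44484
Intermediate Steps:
T(H) = H + 9*H² (T(H) = H + (3*H)² = H + 9*H²)
-44*(T(-11) - 67) = -44*(-11*(1 + 9*(-11)) - 67) = -44*(-11*(1 - 99) - 67) = -44*(-11*(-98) - 67) = -44*(1078 - 67) = -44*1011 = -44484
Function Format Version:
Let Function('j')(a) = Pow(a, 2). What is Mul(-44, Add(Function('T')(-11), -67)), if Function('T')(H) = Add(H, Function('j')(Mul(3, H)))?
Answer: -44484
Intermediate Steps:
Function('T')(H) = Add(H, Mul(9, Pow(H, 2))) (Function('T')(H) = Add(H, Pow(Mul(3, H), 2)) = Add(H, Mul(9, Pow(H, 2))))
Mul(-44, Add(Function('T')(-11), -67)) = Mul(-44, Add(Mul(-11, Add(1, Mul(9, -11))), -67)) = Mul(-44, Add(Mul(-11, Add(1, -99)), -67)) = Mul(-44, Add(Mul(-11, -98), -67)) = Mul(-44, Add(1078, -67)) = Mul(-44, 1011) = -44484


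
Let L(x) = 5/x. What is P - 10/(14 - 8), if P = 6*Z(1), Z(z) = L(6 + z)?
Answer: 55/21 ≈ 2.6190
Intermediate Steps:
Z(z) = 5/(6 + z)
P = 30/7 (P = 6*(5/(6 + 1)) = 6*(5/7) = 30/7 ≈ 4.2857)
P - 10/(14 - 8) = 30/7 - 10/(14 - 8) = 30/7 - 10/6 = 30/7 + (1/6)*(-10) = 30/7 - 5/3 = 55/21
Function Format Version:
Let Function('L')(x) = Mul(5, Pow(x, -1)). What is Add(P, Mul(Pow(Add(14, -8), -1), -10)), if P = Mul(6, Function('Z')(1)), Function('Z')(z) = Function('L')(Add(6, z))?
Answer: Rational(55, 21) ≈ 2.6190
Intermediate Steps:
Function('Z')(z) = Mul(5, Pow(Add(6, z), -1))
P = Rational(30, 7) (P = Mul(6, Mul(5, Pow(Add(6, 1), -1))) = Mul(6, Mul(5, Pow(7, -1))) = Mul(6, Mul(5, Rational(1, 7))) = Mul(6, Rational(5, 7)) = Rational(30, 7) ≈ 4.2857)
Add(P, Mul(Pow(Add(14, -8), -1), -10)) = Add(Rational(30, 7), Mul(Pow(Add(14, -8), -1), -10)) = Add(Rational(30, 7), Mul(Pow(6, -1), -10)) = Add(Rational(30, 7), Mul(Rational(1, 6), -10)) = Add(Rational(30, 7), Rational(-5, 3)) = Rational(55, 21)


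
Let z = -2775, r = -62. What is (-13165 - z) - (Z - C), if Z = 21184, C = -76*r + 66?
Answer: -26796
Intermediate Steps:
C = 4778 (C = -76*(-62) + 66 = 4712 + 66 = 4778)
(-13165 - z) - (Z - C) = (-13165 - 1*(-2775)) - (21184 - 1*4778) = (-13165 + 2775) - (21184 - 4778) = -10390 - 1*16406 = -10390 - 16406 = -26796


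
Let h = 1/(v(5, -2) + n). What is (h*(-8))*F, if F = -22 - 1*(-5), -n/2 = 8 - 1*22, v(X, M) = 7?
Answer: 136/35 ≈ 3.8857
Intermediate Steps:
n = 28 (n = -2*(8 - 1*22) = -2*(8 - 22) = -2*(-14) = 28)
F = -17 (F = -22 + 5 = -17)
h = 1/35 (h = 1/(7 + 28) = 1/35 ≈ 0.028571)
(h*(-8))*F = ((1/35)*(-8))*(-17) = -8/35*(-17) = 136/35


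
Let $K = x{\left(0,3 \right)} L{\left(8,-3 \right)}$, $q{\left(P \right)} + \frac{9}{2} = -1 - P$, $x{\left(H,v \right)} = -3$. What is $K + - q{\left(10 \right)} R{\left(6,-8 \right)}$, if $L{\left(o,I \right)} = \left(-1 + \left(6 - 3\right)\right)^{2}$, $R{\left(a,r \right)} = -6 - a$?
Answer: $-198$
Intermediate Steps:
$L{\left(o,I \right)} = 4$ ($L{\left(o,I \right)} = \left(-1 + \left(6 - 3\right)\right)^{2} = \left(-1 + 3\right)^{2} = 2^{2} = 4$)
$q{\left(P \right)} = - \frac{11}{2} - P$ ($q{\left(P \right)} = - \frac{9}{2} - \left(1 + P\right) = - \frac{11}{2} - P$)
$K = -12$ ($K = \left(-3\right) 4 = -12$)
$K + - q{\left(10 \right)} R{\left(6,-8 \right)} = -12 + - (- \frac{11}{2} - 10) \left(-6 - 6\right) = -12 + \left(-1\right) \left(- \frac{31}{2}\right) \left(-12\right) = -12 + \frac{31}{2} \left(-12\right) = -12 - 186 = -198$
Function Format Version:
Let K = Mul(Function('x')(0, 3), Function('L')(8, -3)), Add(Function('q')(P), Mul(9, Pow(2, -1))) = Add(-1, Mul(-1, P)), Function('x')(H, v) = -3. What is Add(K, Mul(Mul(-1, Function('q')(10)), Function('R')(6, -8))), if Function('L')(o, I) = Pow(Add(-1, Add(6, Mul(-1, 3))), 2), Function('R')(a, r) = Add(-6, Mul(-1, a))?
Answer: -198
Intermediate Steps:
Function('L')(o, I) = 4 (Function('L')(o, I) = Pow(Add(-1, Add(6, -3)), 2) = Pow(Add(-1, 3), 2) = Pow(2, 2) = 4)
Function('q')(P) = Add(Rational(-11, 2), Mul(-1, P)) (Function('q')(P) = Add(Rational(-9, 2), Add(-1, Mul(-1, P))) = Add(Rational(-11, 2), Mul(-1, P)))
K = -12 (K = Mul(-3, 4) = -12)
Add(K, Mul(Mul(-1, Function('q')(10)), Function('R')(6, -8))) = Add(-12, Mul(Mul(-1, Add(Rational(-11, 2), Mul(-1, 10))), Add(-6, Mul(-1, 6)))) = Add(-12, Mul(Mul(-1, Add(Rational(-11, 2), -10)), Add(-6, -6))) = Add(-12, Mul(Mul(-1, Rational(-31, 2)), -12)) = Add(-12, Mul(Rational(31, 2), -12)) = Add(-12, -186) = -198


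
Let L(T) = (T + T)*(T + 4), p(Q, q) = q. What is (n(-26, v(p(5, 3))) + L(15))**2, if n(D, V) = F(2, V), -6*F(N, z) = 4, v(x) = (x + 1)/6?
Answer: 2917264/9 ≈ 3.2414e+5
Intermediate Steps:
L(T) = 2*T*(4 + T) (L(T) = (2*T)*(4 + T) = 2*T*(4 + T))
v(x) = 1/6 + x/6 (v(x) = (1 + x)*(1/6) = 1/6 + x/6)
F(N, z) = -2/3 (F(N, z) = -1/6*4 = -2/3)
n(D, V) = -2/3
(n(-26, v(p(5, 3))) + L(15))**2 = (-2/3 + 2*15*(4 + 15))**2 = (-2/3 + 2*15*19)**2 = (-2/3 + 570)**2 = (1708/3)**2 = 2917264/9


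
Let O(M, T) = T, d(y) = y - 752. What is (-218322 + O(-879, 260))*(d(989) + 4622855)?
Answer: -1008120687704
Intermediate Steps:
d(y) = -752 + y
(-218322 + O(-879, 260))*(d(989) + 4622855) = (-218322 + 260)*((-752 + 989) + 4622855) = -218062*(237 + 4622855) = -218062*4623092 = -1008120687704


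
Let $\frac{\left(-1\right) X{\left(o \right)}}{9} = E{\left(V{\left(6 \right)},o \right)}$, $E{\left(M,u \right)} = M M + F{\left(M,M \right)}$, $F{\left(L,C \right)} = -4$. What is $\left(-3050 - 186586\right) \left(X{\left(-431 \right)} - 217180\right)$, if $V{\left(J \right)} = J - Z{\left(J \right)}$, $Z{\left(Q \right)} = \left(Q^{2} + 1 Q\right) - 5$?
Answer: $42818481348$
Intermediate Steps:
$Z{\left(Q \right)} = -5 + Q + Q^{2}$ ($Z{\left(Q \right)} = \left(Q^{2} + Q\right) - 5 = \left(Q + Q^{2}\right) - 5 = -5 + Q + Q^{2}$)
$V{\left(J \right)} = 5 - J^{2}$ ($V{\left(J \right)} = J - \left(-5 + J + J^{2}\right) = 5 - J^{2}$)
$E{\left(M,u \right)} = -4 + M^{2}$ ($E{\left(M,u \right)} = M M - 4 = M^{2} - 4 = -4 + M^{2}$)
$X{\left(o \right)} = -8613$ ($X{\left(o \right)} = - 9 \left(-4 + \left(5 - 6^{2}\right)^{2}\right) = - 9 \left(-4 + \left(5 - 36\right)^{2}\right) = - 9 \left(-4 + \left(-31\right)^{2}\right) = - 9 \left(-4 + 961\right) = \left(-9\right) 957 = -8613$)
$\left(-3050 - 186586\right) \left(X{\left(-431 \right)} - 217180\right) = \left(-3050 - 186586\right) \left(-8613 - 217180\right) = \left(-189636\right) \left(-225793\right) = 42818481348$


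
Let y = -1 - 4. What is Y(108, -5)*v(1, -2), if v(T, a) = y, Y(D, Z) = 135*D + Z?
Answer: -72875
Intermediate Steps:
Y(D, Z) = Z + 135*D
y = -5
v(T, a) = -5
Y(108, -5)*v(1, -2) = (-5 + 135*108)*(-5) = (-5 + 14580)*(-5) = 14575*(-5) = -72875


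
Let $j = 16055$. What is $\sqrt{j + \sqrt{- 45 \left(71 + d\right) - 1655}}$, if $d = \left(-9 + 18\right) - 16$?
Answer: $\sqrt{16055 + i \sqrt{4535}} \approx 126.71 + 0.2657 i$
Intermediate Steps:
$d = -7$ ($d = 9 - 16 = -7$)
$\sqrt{j + \sqrt{- 45 \left(71 + d\right) - 1655}} = \sqrt{16055 + \sqrt{- 45 \left(71 - 7\right) - 1655}} = \sqrt{16055 + \sqrt{\left(-45\right) 64 - 1655}} = \sqrt{16055 + \sqrt{-2880 - 1655}} = \sqrt{16055 + \sqrt{-4535}} = \sqrt{16055 + i \sqrt{4535}}$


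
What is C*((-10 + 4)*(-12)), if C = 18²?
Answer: 23328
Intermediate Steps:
C = 324
C*((-10 + 4)*(-12)) = 324*((-10 + 4)*(-12)) = 324*(-6*(-12)) = 324*72 = 23328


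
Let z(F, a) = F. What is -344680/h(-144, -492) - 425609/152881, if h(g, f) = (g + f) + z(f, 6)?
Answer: 6526867016/21556221 ≈ 302.78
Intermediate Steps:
h(g, f) = g + 2*f (h(g, f) = (g + f) + f = (f + g) + f = g + 2*f)
-344680/h(-144, -492) - 425609/152881 = -344680/(-144 + 2*(-492)) - 425609/152881 = -344680/(-144 - 984) - 425609*1/152881 = -344680/(-1128) - 425609/152881 = -344680*(-1/1128) - 425609/152881 = 43085/141 - 425609/152881 = 6526867016/21556221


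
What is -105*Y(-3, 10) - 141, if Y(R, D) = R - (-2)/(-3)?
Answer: 244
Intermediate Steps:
Y(R, D) = -⅔ + R (Y(R, D) = R - (-2)*(-1)/3 = R - 1*⅔ = R - ⅔ = -⅔ + R)
-105*Y(-3, 10) - 141 = -105*(-⅔ - 3) - 141 = -105*(-11/3) - 141 = 385 - 141 = 244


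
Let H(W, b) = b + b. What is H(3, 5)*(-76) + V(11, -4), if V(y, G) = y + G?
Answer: -753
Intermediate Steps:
H(W, b) = 2*b
V(y, G) = G + y
H(3, 5)*(-76) + V(11, -4) = (2*5)*(-76) + (-4 + 11) = 10*(-76) + 7 = -760 + 7 = -753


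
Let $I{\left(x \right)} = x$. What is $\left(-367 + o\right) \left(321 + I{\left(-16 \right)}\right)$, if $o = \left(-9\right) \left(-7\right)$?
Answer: $-92720$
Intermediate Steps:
$o = 63$
$\left(-367 + o\right) \left(321 + I{\left(-16 \right)}\right) = \left(-367 + 63\right) \left(321 - 16\right) = \left(-304\right) 305 = -92720$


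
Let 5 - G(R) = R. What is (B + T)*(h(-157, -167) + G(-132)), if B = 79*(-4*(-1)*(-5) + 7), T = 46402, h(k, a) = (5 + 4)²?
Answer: 9891750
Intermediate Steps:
h(k, a) = 81 (h(k, a) = 9² = 81)
G(R) = 5 - R
B = -1027 (B = 79*(4*(-5) + 7) = 79*(-20 + 7) = 79*(-13) = -1027)
(B + T)*(h(-157, -167) + G(-132)) = (-1027 + 46402)*(81 + (5 - 1*(-132))) = 45375*(81 + (5 + 132)) = 45375*(81 + 137) = 45375*218 = 9891750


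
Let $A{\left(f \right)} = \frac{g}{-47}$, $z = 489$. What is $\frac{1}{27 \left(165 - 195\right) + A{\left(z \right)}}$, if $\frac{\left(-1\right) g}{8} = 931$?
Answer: $- \frac{47}{30622} \approx -0.0015348$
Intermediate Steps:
$g = -7448$ ($g = \left(-8\right) 931 = -7448$)
$A{\left(f \right)} = \frac{7448}{47}$ ($A{\left(f \right)} = - \frac{7448}{-47} = \left(-7448\right) \left(- \frac{1}{47}\right) = \frac{7448}{47}$)
$\frac{1}{27 \left(165 - 195\right) + A{\left(z \right)}} = \frac{1}{27 \left(165 - 195\right) + \frac{7448}{47}} = \frac{1}{27 \left(-30\right) + \frac{7448}{47}} = \frac{1}{-810 + \frac{7448}{47}} = \frac{1}{- \frac{30622}{47}} = - \frac{47}{30622}$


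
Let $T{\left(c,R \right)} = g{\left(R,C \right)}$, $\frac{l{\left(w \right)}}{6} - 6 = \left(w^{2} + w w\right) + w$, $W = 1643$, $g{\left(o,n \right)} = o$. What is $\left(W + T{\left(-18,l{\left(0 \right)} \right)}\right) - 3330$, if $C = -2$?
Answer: $-1651$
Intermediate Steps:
$l{\left(w \right)} = 36 + 6 w + 12 w^{2}$ ($l{\left(w \right)} = 36 + 6 \left(\left(w^{2} + w w\right) + w\right) = 36 + 6 \left(\left(w^{2} + w^{2}\right) + w\right) = 36 + 6 \left(2 w^{2} + w\right) = 36 + 6 \left(w + 2 w^{2}\right) = 36 + \left(6 w + 12 w^{2}\right) = 36 + 6 w + 12 w^{2}$)
$T{\left(c,R \right)} = R$
$\left(W + T{\left(-18,l{\left(0 \right)} \right)}\right) - 3330 = \left(1643 + \left(36 + 6 \cdot 0 + 12 \cdot 0^{2}\right)\right) - 3330 = \left(1643 + \left(36 + 0 + 12 \cdot 0\right)\right) - 3330 = \left(1643 + \left(36 + 0 + 0\right)\right) - 3330 = \left(1643 + 36\right) - 3330 = 1679 - 3330 = -1651$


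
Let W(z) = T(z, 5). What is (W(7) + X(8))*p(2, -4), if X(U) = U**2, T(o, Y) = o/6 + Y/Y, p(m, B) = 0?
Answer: 0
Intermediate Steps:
T(o, Y) = 1 + o/6 (T(o, Y) = o*(1/6) + 1 = o/6 + 1 = 1 + o/6)
W(z) = 1 + z/6
(W(7) + X(8))*p(2, -4) = ((1 + (1/6)*7) + 8**2)*0 = ((1 + 7/6) + 64)*0 = (13/6 + 64)*0 = (397/6)*0 = 0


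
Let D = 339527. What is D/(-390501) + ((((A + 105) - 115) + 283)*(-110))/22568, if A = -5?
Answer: -2396801852/1101603321 ≈ -2.1757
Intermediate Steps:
D/(-390501) + ((((A + 105) - 115) + 283)*(-110))/22568 = 339527/(-390501) + ((((-5 + 105) - 115) + 283)*(-110))/22568 = 339527*(-1/390501) + (((100 - 115) + 283)*(-110))*(1/22568) = -339527/390501 + ((-15 + 283)*(-110))*(1/22568) = -339527/390501 + (268*(-110))*(1/22568) = -339527/390501 - 29480*1/22568 = -339527/390501 - 3685/2821 = -2396801852/1101603321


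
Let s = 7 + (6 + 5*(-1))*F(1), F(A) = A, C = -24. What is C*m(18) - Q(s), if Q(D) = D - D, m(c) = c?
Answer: -432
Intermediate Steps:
s = 8 (s = 7 + (6 + 5*(-1))*1 = 7 + (6 - 5)*1 = 7 + 1*1 = 7 + 1 = 8)
Q(D) = 0
C*m(18) - Q(s) = -24*18 - 1*0 = -432 + 0 = -432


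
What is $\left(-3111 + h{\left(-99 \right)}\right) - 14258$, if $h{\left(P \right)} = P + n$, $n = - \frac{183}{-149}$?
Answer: $- \frac{2602549}{149} \approx -17467.0$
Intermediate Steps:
$n = \frac{183}{149}$ ($n = \left(-183\right) \left(- \frac{1}{149}\right) = \frac{183}{149} \approx 1.2282$)
$h{\left(P \right)} = \frac{183}{149} + P$ ($h{\left(P \right)} = P + \frac{183}{149} = \frac{183}{149} + P$)
$\left(-3111 + h{\left(-99 \right)}\right) - 14258 = \left(-3111 + \left(\frac{183}{149} - 99\right)\right) - 14258 = \left(-3111 - \frac{14568}{149}\right) - 14258 = - \frac{478107}{149} - 14258 = - \frac{2602549}{149}$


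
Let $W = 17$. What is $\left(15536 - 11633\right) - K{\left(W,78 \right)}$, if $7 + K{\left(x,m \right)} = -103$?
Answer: $4013$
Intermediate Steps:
$K{\left(x,m \right)} = -110$ ($K{\left(x,m \right)} = -7 - 103 = -110$)
$\left(15536 - 11633\right) - K{\left(W,78 \right)} = \left(15536 - 11633\right) - -110 = 3903 + 110 = 4013$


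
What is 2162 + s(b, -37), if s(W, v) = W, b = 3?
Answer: 2165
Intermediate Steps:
2162 + s(b, -37) = 2162 + 3 = 2165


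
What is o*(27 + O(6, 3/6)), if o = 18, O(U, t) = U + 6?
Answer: 702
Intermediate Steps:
O(U, t) = 6 + U
o*(27 + O(6, 3/6)) = 18*(27 + (6 + 6)) = 18*(27 + 12) = 18*39 = 702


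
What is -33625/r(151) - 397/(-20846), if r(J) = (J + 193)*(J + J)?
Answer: -329851607/1082824624 ≈ -0.30462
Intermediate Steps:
r(J) = 2*J*(193 + J) (r(J) = (193 + J)*(2*J) = 2*J*(193 + J))
-33625/r(151) - 397/(-20846) = -33625*1/(302*(193 + 151)) - 397/(-20846) = -33625/(2*151*344) - 397*(-1/20846) = -33625/103888 + 397/20846 = -329851607/1082824624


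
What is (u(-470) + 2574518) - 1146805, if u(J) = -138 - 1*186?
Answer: 1427389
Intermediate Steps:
u(J) = -324 (u(J) = -138 - 186 = -324)
(u(-470) + 2574518) - 1146805 = (-324 + 2574518) - 1146805 = 2574194 - 1146805 = 1427389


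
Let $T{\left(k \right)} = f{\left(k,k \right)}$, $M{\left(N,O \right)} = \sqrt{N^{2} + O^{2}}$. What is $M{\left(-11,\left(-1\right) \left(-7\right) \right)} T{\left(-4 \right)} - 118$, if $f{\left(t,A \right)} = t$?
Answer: $-118 - 4 \sqrt{170} \approx -170.15$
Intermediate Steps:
$T{\left(k \right)} = k$
$M{\left(-11,\left(-1\right) \left(-7\right) \right)} T{\left(-4 \right)} - 118 = \sqrt{\left(-11\right)^{2} + \left(\left(-1\right) \left(-7\right)\right)^{2}} \left(-4\right) - 118 = \sqrt{121 + 7^{2}} \left(-4\right) - 118 = \sqrt{121 + 49} \left(-4\right) - 118 = \sqrt{170} \left(-4\right) - 118 = - 4 \sqrt{170} - 118 = -118 - 4 \sqrt{170}$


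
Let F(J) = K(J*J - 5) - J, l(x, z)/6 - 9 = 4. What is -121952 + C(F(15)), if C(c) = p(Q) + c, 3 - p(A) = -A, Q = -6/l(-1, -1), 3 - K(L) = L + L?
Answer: -1591214/13 ≈ -1.2240e+5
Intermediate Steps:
l(x, z) = 78 (l(x, z) = 54 + 6*4 = 54 + 24 = 78)
K(L) = 3 - 2*L (K(L) = 3 - (L + L) = 3 - 2*L)
F(J) = 13 - J - 2*J² (F(J) = (3 - 2*(J*J - 5)) - J = (3 - 2*(J² - 5)) - J = (3 - 2*(-5 + J²)) - J = (3 + (10 - 2*J²)) - J = (13 - 2*J²) - J = 13 - J - 2*J²)
Q = -1/13 (Q = -6/78 = -6*1/78 = -1/13 ≈ -0.076923)
p(A) = 3 + A (p(A) = 3 - (-1)*A = 3 + A)
C(c) = 38/13 + c (C(c) = (3 - 1/13) + c = 38/13 + c)
-121952 + C(F(15)) = -121952 + (38/13 + (13 - 1*15 - 2*15²)) = -121952 + (38/13 + (13 - 15 - 2*225)) = -121952 + (38/13 + (13 - 15 - 450)) = -121952 + (38/13 - 452) = -121952 - 5838/13 = -1591214/13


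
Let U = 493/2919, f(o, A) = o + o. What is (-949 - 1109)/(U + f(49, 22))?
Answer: -6007302/286555 ≈ -20.964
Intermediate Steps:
f(o, A) = 2*o
U = 493/2919 (U = 493*(1/2919) = 493/2919 ≈ 0.16889)
(-949 - 1109)/(U + f(49, 22)) = (-949 - 1109)/(493/2919 + 2*49) = -2058/(493/2919 + 98) = -2058/286555/2919 = -2058*2919/286555 = -6007302/286555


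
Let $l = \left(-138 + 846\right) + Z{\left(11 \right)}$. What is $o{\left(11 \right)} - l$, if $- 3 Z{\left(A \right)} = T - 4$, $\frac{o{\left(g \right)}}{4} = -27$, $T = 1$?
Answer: $-817$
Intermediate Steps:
$o{\left(g \right)} = -108$ ($o{\left(g \right)} = 4 \left(-27\right) = -108$)
$Z{\left(A \right)} = 1$ ($Z{\left(A \right)} = - \frac{1 - 4}{3} = \left(- \frac{1}{3}\right) \left(-3\right) = 1$)
$l = 709$ ($l = \left(-138 + 846\right) + 1 = 708 + 1 = 709$)
$o{\left(11 \right)} - l = -108 - 709 = -817$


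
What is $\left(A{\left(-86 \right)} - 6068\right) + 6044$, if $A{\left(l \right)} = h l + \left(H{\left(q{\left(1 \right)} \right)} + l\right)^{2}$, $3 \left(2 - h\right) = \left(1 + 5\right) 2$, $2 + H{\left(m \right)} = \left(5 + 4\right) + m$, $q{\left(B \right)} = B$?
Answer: $6232$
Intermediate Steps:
$H{\left(m \right)} = 7 + m$ ($H{\left(m \right)} = -2 + \left(\left(5 + 4\right) + m\right) = -2 + \left(9 + m\right) = 7 + m$)
$h = -2$ ($h = 2 - \frac{\left(1 + 5\right) 2}{3} = 2 - \frac{6 \cdot 2}{3} = 2 - 4 = -2$)
$A{\left(l \right)} = \left(8 + l\right)^{2} - 2 l$ ($A{\left(l \right)} = - 2 l + \left(\left(7 + 1\right) + l\right)^{2} = - 2 l + \left(8 + l\right)^{2} = \left(8 + l\right)^{2} - 2 l$)
$\left(A{\left(-86 \right)} - 6068\right) + 6044 = \left(\left(\left(8 - 86\right)^{2} - -172\right) - 6068\right) + 6044 = \left(\left(\left(-78\right)^{2} + 172\right) - 6068\right) + 6044 = \left(\left(6084 + 172\right) - 6068\right) + 6044 = \left(6256 - 6068\right) + 6044 = 188 + 6044 = 6232$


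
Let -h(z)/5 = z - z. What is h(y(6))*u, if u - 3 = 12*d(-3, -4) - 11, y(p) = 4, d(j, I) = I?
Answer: 0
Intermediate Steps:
h(z) = 0 (h(z) = -5*(z - z) = -5*0 = 0)
u = -56 (u = 3 + (12*(-4) - 11) = 3 + (-48 - 11) = 3 - 59 = -56)
h(y(6))*u = 0*(-56) = 0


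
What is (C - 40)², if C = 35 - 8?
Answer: 169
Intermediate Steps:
C = 27
(C - 40)² = (27 - 40)² = (-13)² = 169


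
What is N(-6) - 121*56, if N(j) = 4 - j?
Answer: -6766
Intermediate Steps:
N(-6) - 121*56 = (4 - 1*(-6)) - 121*56 = (4 + 6) - 6776 = 10 - 6776 = -6766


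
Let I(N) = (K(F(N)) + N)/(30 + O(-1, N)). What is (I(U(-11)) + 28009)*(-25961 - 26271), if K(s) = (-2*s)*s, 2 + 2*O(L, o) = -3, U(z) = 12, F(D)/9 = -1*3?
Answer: -80312079896/55 ≈ -1.4602e+9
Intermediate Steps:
F(D) = -27 (F(D) = 9*(-1*3) = 9*(-3) = -27)
O(L, o) = -5/2 (O(L, o) = -1 + (½)*(-3) = -1 - 3/2 = -5/2)
K(s) = -2*s²
I(N) = -2916/55 + 2*N/55 (I(N) = (-2*(-27)² + N)/(30 - 5/2) = (-2*729 + N)/(55/2) = (-1458 + N)*(2/55) = -2916/55 + 2*N/55)
(I(U(-11)) + 28009)*(-25961 - 26271) = ((-2916/55 + (2/55)*12) + 28009)*(-25961 - 26271) = ((-2916/55 + 24/55) + 28009)*(-52232) = (-2892/55 + 28009)*(-52232) = (1537603/55)*(-52232) = -80312079896/55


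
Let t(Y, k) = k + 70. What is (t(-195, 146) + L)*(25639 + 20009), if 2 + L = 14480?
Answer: 670751712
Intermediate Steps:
L = 14478 (L = -2 + 14480 = 14478)
t(Y, k) = 70 + k
(t(-195, 146) + L)*(25639 + 20009) = ((70 + 146) + 14478)*(25639 + 20009) = (216 + 14478)*45648 = 14694*45648 = 670751712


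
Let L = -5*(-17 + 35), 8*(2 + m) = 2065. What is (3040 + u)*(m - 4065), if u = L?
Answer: -44944725/4 ≈ -1.1236e+7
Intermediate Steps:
m = 2049/8 (m = -2 + (⅛)*2065 = -2 + 2065/8 = 2049/8 ≈ 256.13)
L = -90 (L = -5*18 = -90)
u = -90
(3040 + u)*(m - 4065) = (3040 - 90)*(2049/8 - 4065) = 2950*(-30471/8) = -44944725/4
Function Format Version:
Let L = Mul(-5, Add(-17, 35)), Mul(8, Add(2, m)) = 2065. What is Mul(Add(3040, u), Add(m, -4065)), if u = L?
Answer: Rational(-44944725, 4) ≈ -1.1236e+7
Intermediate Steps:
m = Rational(2049, 8) (m = Add(-2, Mul(Rational(1, 8), 2065)) = Add(-2, Rational(2065, 8)) = Rational(2049, 8) ≈ 256.13)
L = -90 (L = Mul(-5, 18) = -90)
u = -90
Mul(Add(3040, u), Add(m, -4065)) = Mul(Add(3040, -90), Add(Rational(2049, 8), -4065)) = Mul(2950, Rational(-30471, 8)) = Rational(-44944725, 4)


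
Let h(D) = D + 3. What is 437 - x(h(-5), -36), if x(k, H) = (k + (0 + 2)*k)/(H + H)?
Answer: 5243/12 ≈ 436.92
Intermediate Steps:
h(D) = 3 + D
x(k, H) = 3*k/(2*H) (x(k, H) = (k + 2*k)/((2*H)) = (3*k)*(1/(2*H)) = 3*k/(2*H))
437 - x(h(-5), -36) = 437 - 3*(3 - 5)/(2*(-36)) = 437 - 3*(-2)*(-1)/(2*36) = 437 - 1*1/12 = 437 - 1/12 = 5243/12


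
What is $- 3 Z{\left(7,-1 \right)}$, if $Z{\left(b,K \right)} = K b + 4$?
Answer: $9$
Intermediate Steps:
$Z{\left(b,K \right)} = 4 + K b$
$- 3 Z{\left(7,-1 \right)} = - 3 \left(4 - 7\right) = \left(-3\right) \left(-3\right) = 9$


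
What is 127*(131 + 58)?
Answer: 24003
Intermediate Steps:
127*(131 + 58) = 127*189 = 24003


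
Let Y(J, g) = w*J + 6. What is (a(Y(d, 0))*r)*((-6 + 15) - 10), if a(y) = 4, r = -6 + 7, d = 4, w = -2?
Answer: -4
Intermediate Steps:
Y(J, g) = 6 - 2*J (Y(J, g) = -2*J + 6 = 6 - 2*J)
r = 1
(a(Y(d, 0))*r)*((-6 + 15) - 10) = (4*1)*((-6 + 15) - 10) = 4*(9 - 10) = 4*(-1) = -4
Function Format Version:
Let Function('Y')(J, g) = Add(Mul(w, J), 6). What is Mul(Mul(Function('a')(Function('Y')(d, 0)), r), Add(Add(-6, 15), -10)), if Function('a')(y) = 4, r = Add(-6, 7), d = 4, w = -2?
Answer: -4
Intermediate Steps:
Function('Y')(J, g) = Add(6, Mul(-2, J)) (Function('Y')(J, g) = Add(Mul(-2, J), 6) = Add(6, Mul(-2, J)))
r = 1
Mul(Mul(Function('a')(Function('Y')(d, 0)), r), Add(Add(-6, 15), -10)) = Mul(Mul(4, 1), Add(Add(-6, 15), -10)) = Mul(4, Add(9, -10)) = Mul(4, -1) = -4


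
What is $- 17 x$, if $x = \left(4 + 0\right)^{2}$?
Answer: $-272$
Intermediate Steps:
$x = 16$ ($x = 4^{2} = 16$)
$- 17 x = \left(-17\right) 16 = -272$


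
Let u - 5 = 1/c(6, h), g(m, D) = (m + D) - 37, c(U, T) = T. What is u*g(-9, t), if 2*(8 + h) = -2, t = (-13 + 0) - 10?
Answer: -1012/3 ≈ -337.33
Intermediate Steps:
t = -23 (t = -13 - 10 = -23)
h = -9 (h = -8 + (1/2)*(-2) = -8 - 1 = -9)
g(m, D) = -37 + D + m (g(m, D) = (D + m) - 37 = -37 + D + m)
u = 44/9 (u = 5 + 1/(-9) = 5 - 1/9 = 44/9 ≈ 4.8889)
u*g(-9, t) = 44*(-37 - 23 - 9)/9 = (44/9)*(-69) = -1012/3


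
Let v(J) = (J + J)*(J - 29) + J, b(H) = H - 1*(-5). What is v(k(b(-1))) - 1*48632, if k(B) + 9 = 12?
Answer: -48785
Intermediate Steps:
b(H) = 5 + H (b(H) = H + 5 = 5 + H)
k(B) = 3 (k(B) = -9 + 12 = 3)
v(J) = J + 2*J*(-29 + J) (v(J) = (2*J)*(-29 + J) + J = 2*J*(-29 + J) + J = J + 2*J*(-29 + J))
v(k(b(-1))) - 1*48632 = 3*(-57 + 2*3) - 1*48632 = 3*(-57 + 6) - 48632 = 3*(-51) - 48632 = -153 - 48632 = -48785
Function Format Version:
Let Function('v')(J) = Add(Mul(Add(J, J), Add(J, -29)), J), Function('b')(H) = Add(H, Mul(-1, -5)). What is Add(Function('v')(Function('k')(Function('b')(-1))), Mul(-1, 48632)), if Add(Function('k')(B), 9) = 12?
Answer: -48785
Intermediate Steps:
Function('b')(H) = Add(5, H) (Function('b')(H) = Add(H, 5) = Add(5, H))
Function('k')(B) = 3 (Function('k')(B) = Add(-9, 12) = 3)
Function('v')(J) = Add(J, Mul(2, J, Add(-29, J))) (Function('v')(J) = Add(Mul(Mul(2, J), Add(-29, J)), J) = Add(Mul(2, J, Add(-29, J)), J) = Add(J, Mul(2, J, Add(-29, J))))
Add(Function('v')(Function('k')(Function('b')(-1))), Mul(-1, 48632)) = Add(Mul(3, Add(-57, Mul(2, 3))), Mul(-1, 48632)) = Add(Mul(3, Add(-57, 6)), -48632) = Add(Mul(3, -51), -48632) = Add(-153, -48632) = -48785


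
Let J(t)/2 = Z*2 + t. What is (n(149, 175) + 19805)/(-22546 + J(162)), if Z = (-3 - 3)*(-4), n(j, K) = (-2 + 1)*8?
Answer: -19797/22126 ≈ -0.89474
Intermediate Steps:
n(j, K) = -8 (n(j, K) = -1*8 = -8)
Z = 24 (Z = -6*(-4) = 24)
J(t) = 96 + 2*t (J(t) = 2*(24*2 + t) = 2*(48 + t) = 96 + 2*t)
(n(149, 175) + 19805)/(-22546 + J(162)) = (-8 + 19805)/(-22546 + (96 + 2*162)) = 19797/(-22546 + (96 + 324)) = 19797/(-22546 + 420) = 19797/(-22126) = 19797*(-1/22126) = -19797/22126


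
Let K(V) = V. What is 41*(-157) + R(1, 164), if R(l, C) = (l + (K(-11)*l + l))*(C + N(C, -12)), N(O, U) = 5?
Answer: -7958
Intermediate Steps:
R(l, C) = -9*l*(5 + C) (R(l, C) = (l + (-11*l + l))*(C + 5) = (l - 10*l)*(5 + C) = (-9*l)*(5 + C) = -9*l*(5 + C))
41*(-157) + R(1, 164) = 41*(-157) + 9*1*(-5 - 1*164) = -6437 + 9*1*(-5 - 164) = -6437 + 9*1*(-169) = -6437 - 1521 = -7958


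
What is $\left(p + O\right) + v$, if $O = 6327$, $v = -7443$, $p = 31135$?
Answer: $30019$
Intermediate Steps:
$\left(p + O\right) + v = \left(31135 + 6327\right) - 7443 = 37462 - 7443 = 30019$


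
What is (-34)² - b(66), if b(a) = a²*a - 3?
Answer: -286337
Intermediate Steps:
b(a) = -3 + a³ (b(a) = a³ - 3 = -3 + a³)
(-34)² - b(66) = (-34)² - (-3 + 66³) = 1156 - (-3 + 287496) = 1156 - 1*287493 = 1156 - 287493 = -286337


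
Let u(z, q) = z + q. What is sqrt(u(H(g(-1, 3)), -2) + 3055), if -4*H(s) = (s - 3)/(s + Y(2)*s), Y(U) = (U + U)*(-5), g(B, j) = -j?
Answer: sqrt(4408570)/38 ≈ 55.254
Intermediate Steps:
Y(U) = -10*U (Y(U) = (2*U)*(-5) = -10*U)
H(s) = (-3 + s)/(76*s) (H(s) = -(s - 3)/(4*(s + (-10*2)*s)) = -(-3 + s)/(4*(s - 20*s)) = -(-3 + s)/(4*((-19*s))) = -(-3 + s)*(-1/(19*s))/4 = -(-1)*(-3 + s)/(76*s) = (-3 + s)/(76*s))
u(z, q) = q + z
sqrt(u(H(g(-1, 3)), -2) + 3055) = sqrt((-2 + (-3 - 1*3)/(76*((-1*3)))) + 3055) = sqrt((-2 + (1/76)*(-3 - 3)/(-3)) + 3055) = sqrt((-2 + (1/76)*(-1/3)*(-6)) + 3055) = sqrt((-2 + 1/38) + 3055) = sqrt(-75/38 + 3055) = sqrt(116015/38) = sqrt(4408570)/38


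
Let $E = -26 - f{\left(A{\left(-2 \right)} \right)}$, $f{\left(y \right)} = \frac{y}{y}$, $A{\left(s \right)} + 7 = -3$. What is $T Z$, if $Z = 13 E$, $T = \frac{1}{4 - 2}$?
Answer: $- \frac{351}{2} \approx -175.5$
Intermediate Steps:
$A{\left(s \right)} = -10$ ($A{\left(s \right)} = -7 - 3 = -10$)
$f{\left(y \right)} = 1$
$T = \frac{1}{2} \approx 0.5$
$E = -27$ ($E = -26 - 1 = -27$)
$Z = -351$ ($Z = 13 \left(-27\right) = -351$)
$T Z = \frac{1}{2} \left(-351\right) = - \frac{351}{2}$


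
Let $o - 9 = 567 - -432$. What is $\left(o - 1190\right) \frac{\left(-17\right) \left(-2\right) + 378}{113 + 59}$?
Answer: $- \frac{18746}{43} \approx -435.95$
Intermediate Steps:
$o = 1008$ ($o = 9 + \left(567 - -432\right) = 9 + \left(567 + 432\right) = 9 + 999 = 1008$)
$\left(o - 1190\right) \frac{\left(-17\right) \left(-2\right) + 378}{113 + 59} = \left(1008 - 1190\right) \frac{\left(-17\right) \left(-2\right) + 378}{113 + 59} = - 182 \frac{34 + 378}{172} = - 182 \cdot 412 \cdot \frac{1}{172} = \left(-182\right) \frac{103}{43} = - \frac{18746}{43}$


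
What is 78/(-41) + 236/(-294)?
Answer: -16304/6027 ≈ -2.7052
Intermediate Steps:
78/(-41) + 236/(-294) = 78*(-1/41) + 236*(-1/294) = -78/41 - 118/147 = -16304/6027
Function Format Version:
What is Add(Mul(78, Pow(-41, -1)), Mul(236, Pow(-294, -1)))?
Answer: Rational(-16304, 6027) ≈ -2.7052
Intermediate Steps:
Add(Mul(78, Pow(-41, -1)), Mul(236, Pow(-294, -1))) = Add(Mul(78, Rational(-1, 41)), Mul(236, Rational(-1, 294))) = Add(Rational(-78, 41), Rational(-118, 147)) = Rational(-16304, 6027)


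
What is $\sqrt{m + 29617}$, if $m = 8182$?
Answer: $\sqrt{37799} \approx 194.42$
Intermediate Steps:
$\sqrt{m + 29617} = \sqrt{8182 + 29617} = \sqrt{37799}$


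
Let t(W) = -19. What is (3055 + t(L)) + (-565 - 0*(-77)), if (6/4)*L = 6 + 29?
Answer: 2471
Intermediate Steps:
L = 70/3 (L = 2*(6 + 29)/3 = (2/3)*35 = 70/3 ≈ 23.333)
(3055 + t(L)) + (-565 - 0*(-77)) = (3055 - 19) + (-565 - 0*(-77)) = 3036 + (-565 - 1*0) = 3036 + (-565 + 0) = 3036 - 565 = 2471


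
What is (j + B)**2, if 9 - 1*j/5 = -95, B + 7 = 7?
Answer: 270400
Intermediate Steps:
B = 0 (B = -7 + 7 = 0)
j = 520 (j = 45 - 5*(-95) = 45 + 475 = 520)
(j + B)**2 = (520 + 0)**2 = 520**2 = 270400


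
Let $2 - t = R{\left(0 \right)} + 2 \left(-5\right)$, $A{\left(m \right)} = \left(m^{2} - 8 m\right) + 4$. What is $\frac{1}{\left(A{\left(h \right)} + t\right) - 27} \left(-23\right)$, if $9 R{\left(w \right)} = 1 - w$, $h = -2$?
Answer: $- \frac{207}{80} \approx -2.5875$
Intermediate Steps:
$R{\left(w \right)} = \frac{1}{9} - \frac{w}{9}$ ($R{\left(w \right)} = \frac{1 - w}{9} = \frac{1}{9} - \frac{w}{9}$)
$A{\left(m \right)} = 4 + m^{2} - 8 m$
$t = \frac{107}{9}$ ($t = 2 - \left(\left(\frac{1}{9} - 0\right) + 2 \left(-5\right)\right) = 2 - \left(\left(\frac{1}{9} + 0\right) - 10\right) = 2 - \left(\frac{1}{9} - 10\right) = 2 - - \frac{89}{9} = 2 + \frac{89}{9} = \frac{107}{9} \approx 11.889$)
$\frac{1}{\left(A{\left(h \right)} + t\right) - 27} \left(-23\right) = \frac{1}{\left(\left(4 + \left(-2\right)^{2} - -16\right) + \frac{107}{9}\right) - 27} \left(-23\right) = \frac{1}{\left(\left(4 + 4 + 16\right) + \frac{107}{9}\right) - 27} \left(-23\right) = \frac{1}{\left(24 + \frac{107}{9}\right) - 27} \left(-23\right) = \frac{1}{\frac{323}{9} - 27} \left(-23\right) = \frac{1}{\frac{80}{9}} \left(-23\right) = \frac{9}{80} \left(-23\right) = - \frac{207}{80}$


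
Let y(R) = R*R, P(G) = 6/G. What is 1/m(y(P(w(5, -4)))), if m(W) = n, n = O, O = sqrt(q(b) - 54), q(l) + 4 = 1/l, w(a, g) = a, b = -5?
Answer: -I*sqrt(1455)/291 ≈ -0.13108*I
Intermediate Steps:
q(l) = -4 + 1/l
O = I*sqrt(1455)/5 (O = sqrt((-4 + 1/(-5)) - 54) = sqrt((-4 - 1/5) - 54) = sqrt(-21/5 - 54) = sqrt(-291/5) = I*sqrt(1455)/5 ≈ 7.6289*I)
n = I*sqrt(1455)/5 ≈ 7.6289*I
y(R) = R**2
m(W) = I*sqrt(1455)/5
1/m(y(P(w(5, -4)))) = 1/(I*sqrt(1455)/5) = -I*sqrt(1455)/291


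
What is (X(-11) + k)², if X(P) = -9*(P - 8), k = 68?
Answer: 57121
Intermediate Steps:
X(P) = 72 - 9*P (X(P) = -9*(-8 + P) = 72 - 9*P)
(X(-11) + k)² = ((72 - 9*(-11)) + 68)² = ((72 + 99) + 68)² = (171 + 68)² = 239² = 57121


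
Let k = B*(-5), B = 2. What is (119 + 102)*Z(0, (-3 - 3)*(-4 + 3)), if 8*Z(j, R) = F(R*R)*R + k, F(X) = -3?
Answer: -1547/2 ≈ -773.50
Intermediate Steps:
k = -10 (k = 2*(-5) = -10)
Z(j, R) = -5/4 - 3*R/8 (Z(j, R) = (-3*R - 10)/8 = (-10 - 3*R)/8 = -5/4 - 3*R/8)
(119 + 102)*Z(0, (-3 - 3)*(-4 + 3)) = (119 + 102)*(-5/4 - 3*(-3 - 3)*(-4 + 3)/8) = 221*(-5/4 - (-9)*(-1)/4) = 221*(-5/4 - 3/8*6) = 221*(-5/4 - 9/4) = 221*(-7/2) = -1547/2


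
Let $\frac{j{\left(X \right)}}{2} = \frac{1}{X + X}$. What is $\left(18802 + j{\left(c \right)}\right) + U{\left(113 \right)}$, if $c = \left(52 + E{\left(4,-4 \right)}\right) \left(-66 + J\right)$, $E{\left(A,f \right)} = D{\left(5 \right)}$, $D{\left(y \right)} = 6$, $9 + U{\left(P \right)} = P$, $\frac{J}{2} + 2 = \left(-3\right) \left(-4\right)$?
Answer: $\frac{50441207}{2668} \approx 18906.0$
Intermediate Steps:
$J = 20$ ($J = -4 + 2 \left(\left(-3\right) \left(-4\right)\right) = -4 + 2 \cdot 12 = -4 + 24 = 20$)
$U{\left(P \right)} = -9 + P$
$E{\left(A,f \right)} = 6$
$c = -2668$ ($c = \left(52 + 6\right) \left(-66 + 20\right) = 58 \left(-46\right) = -2668$)
$j{\left(X \right)} = \frac{1}{X}$ ($j{\left(X \right)} = \frac{2}{X + X} = \frac{2}{2 X} = 2 \frac{1}{2 X} = \frac{1}{X}$)
$\left(18802 + j{\left(c \right)}\right) + U{\left(113 \right)} = \left(18802 + \frac{1}{-2668}\right) + \left(-9 + 113\right) = \left(18802 - \frac{1}{2668}\right) + 104 = \frac{50163735}{2668} + 104 = \frac{50441207}{2668}$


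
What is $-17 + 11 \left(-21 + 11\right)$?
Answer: $-127$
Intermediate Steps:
$-17 + 11 \left(-21 + 11\right) = -17 + 11 \left(-10\right) = -17 - 110 = -127$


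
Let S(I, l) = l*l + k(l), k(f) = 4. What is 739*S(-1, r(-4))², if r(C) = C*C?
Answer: 49956400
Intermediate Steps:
r(C) = C²
S(I, l) = 4 + l² (S(I, l) = l*l + 4 = l² + 4 = 4 + l²)
739*S(-1, r(-4))² = 739*(4 + ((-4)²)²)² = 739*(4 + 16²)² = 739*(4 + 256)² = 739*260² = 739*67600 = 49956400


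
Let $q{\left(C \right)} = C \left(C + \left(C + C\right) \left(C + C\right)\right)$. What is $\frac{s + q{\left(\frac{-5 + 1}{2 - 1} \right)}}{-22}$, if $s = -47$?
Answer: $\frac{287}{22} \approx 13.045$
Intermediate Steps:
$q{\left(C \right)} = C \left(C + 4 C^{2}\right)$ ($q{\left(C \right)} = C \left(C + 2 C 2 C\right) = C \left(C + 4 C^{2}\right)$)
$\frac{s + q{\left(\frac{-5 + 1}{2 - 1} \right)}}{-22} = \frac{-47 + \left(\frac{-5 + 1}{2 - 1}\right)^{2} \left(1 + 4 \frac{-5 + 1}{2 - 1}\right)}{-22} = \left(-47 + \left(- \frac{4}{1}\right)^{2} \left(1 + 4 \left(- \frac{4}{1}\right)\right)\right) \left(- \frac{1}{22}\right) = \left(-47 + \left(\left(-4\right) 1\right)^{2} \left(1 + 4 \left(\left(-4\right) 1\right)\right)\right) \left(- \frac{1}{22}\right) = \left(-47 + \left(-4\right)^{2} \left(1 + 4 \left(-4\right)\right)\right) \left(- \frac{1}{22}\right) = \left(-47 + 16 \left(1 - 16\right)\right) \left(- \frac{1}{22}\right) = \left(-47 + 16 \left(-15\right)\right) \left(- \frac{1}{22}\right) = \left(-47 - 240\right) \left(- \frac{1}{22}\right) = \left(-287\right) \left(- \frac{1}{22}\right) = \frac{287}{22}$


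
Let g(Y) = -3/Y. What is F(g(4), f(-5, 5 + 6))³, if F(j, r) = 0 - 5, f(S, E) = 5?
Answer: -125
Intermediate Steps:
F(j, r) = -5
F(g(4), f(-5, 5 + 6))³ = (-5)³ = -125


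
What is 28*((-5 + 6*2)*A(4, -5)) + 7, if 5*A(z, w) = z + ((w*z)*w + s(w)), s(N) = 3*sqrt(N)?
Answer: 20419/5 + 588*I*sqrt(5)/5 ≈ 4083.8 + 262.96*I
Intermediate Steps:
A(z, w) = z/5 + 3*sqrt(w)/5 + z*w**2/5 (A(z, w) = (z + ((w*z)*w + 3*sqrt(w)))/5 = (z + (z*w**2 + 3*sqrt(w)))/5 = (z + (3*sqrt(w) + z*w**2))/5 = (z + 3*sqrt(w) + z*w**2)/5 = z/5 + 3*sqrt(w)/5 + z*w**2/5)
28*((-5 + 6*2)*A(4, -5)) + 7 = 28*((-5 + 6*2)*((1/5)*4 + 3*sqrt(-5)/5 + (1/5)*4*(-5)**2)) + 7 = 28*((-5 + 12)*(4/5 + 3*(I*sqrt(5))/5 + (1/5)*4*25)) + 7 = 28*(7*(4/5 + 3*I*sqrt(5)/5 + 20)) + 7 = 28*(7*(104/5 + 3*I*sqrt(5)/5)) + 7 = 28*(728/5 + 21*I*sqrt(5)/5) + 7 = (20384/5 + 588*I*sqrt(5)/5) + 7 = 20419/5 + 588*I*sqrt(5)/5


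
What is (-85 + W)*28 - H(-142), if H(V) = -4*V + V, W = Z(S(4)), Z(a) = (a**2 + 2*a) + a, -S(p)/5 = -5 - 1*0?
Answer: 16794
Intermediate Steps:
S(p) = 25 (S(p) = -5*(-5 - 1*0) = -5*(-5 + 0) = -5*(-5) = 25)
Z(a) = a**2 + 3*a
W = 700 (W = 25*(3 + 25) = 25*28 = 700)
H(V) = -3*V
(-85 + W)*28 - H(-142) = (-85 + 700)*28 - (-3)*(-142) = 615*28 - 1*426 = 17220 - 426 = 16794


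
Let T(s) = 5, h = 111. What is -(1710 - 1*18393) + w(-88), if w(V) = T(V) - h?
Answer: 16577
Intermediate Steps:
w(V) = -106 (w(V) = 5 - 1*111 = 5 - 111 = -106)
-(1710 - 1*18393) + w(-88) = -(1710 - 1*18393) - 106 = -(1710 - 18393) - 106 = -1*(-16683) - 106 = 16683 - 106 = 16577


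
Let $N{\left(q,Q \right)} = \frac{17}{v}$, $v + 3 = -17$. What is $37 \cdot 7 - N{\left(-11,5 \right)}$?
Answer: $\frac{5197}{20} \approx 259.85$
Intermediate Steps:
$v = -20$ ($v = -3 - 17 = -20$)
$N{\left(q,Q \right)} = - \frac{17}{20}$ ($N{\left(q,Q \right)} = \frac{17}{-20} = 17 \left(- \frac{1}{20}\right) = - \frac{17}{20}$)
$37 \cdot 7 - N{\left(-11,5 \right)} = 37 \cdot 7 - - \frac{17}{20} = 259 + \frac{17}{20} = \frac{5197}{20}$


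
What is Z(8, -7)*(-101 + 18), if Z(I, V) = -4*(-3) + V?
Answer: -415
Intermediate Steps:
Z(I, V) = 12 + V
Z(8, -7)*(-101 + 18) = (12 - 7)*(-101 + 18) = 5*(-83) = -415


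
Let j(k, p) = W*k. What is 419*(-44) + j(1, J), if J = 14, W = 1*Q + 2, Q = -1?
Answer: -18435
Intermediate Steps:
W = 1 (W = 1*(-1) + 2 = -1 + 2 = 1)
j(k, p) = k (j(k, p) = 1*k = k)
419*(-44) + j(1, J) = 419*(-44) + 1 = -18436 + 1 = -18435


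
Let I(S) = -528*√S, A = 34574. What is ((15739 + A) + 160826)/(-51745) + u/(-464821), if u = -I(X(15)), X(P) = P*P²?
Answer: -211139/51745 - 7920*√15/464821 ≈ -4.1464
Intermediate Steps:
X(P) = P³
u = 7920*√15 (u = -(-528)*√(15³) = -(-528)*√3375 = -(-528)*15*√15 = -(-7920)*√15 = 7920*√15 ≈ 30674.)
((15739 + A) + 160826)/(-51745) + u/(-464821) = ((15739 + 34574) + 160826)/(-51745) + (7920*√15)/(-464821) = (50313 + 160826)*(-1/51745) + (7920*√15)*(-1/464821) = 211139*(-1/51745) - 7920*√15/464821 = -211139/51745 - 7920*√15/464821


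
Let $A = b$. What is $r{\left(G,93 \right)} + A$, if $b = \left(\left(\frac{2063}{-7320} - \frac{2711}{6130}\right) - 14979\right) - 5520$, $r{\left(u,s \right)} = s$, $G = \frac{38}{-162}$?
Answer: $- \frac{91568236031}{4487160} \approx -20407.0$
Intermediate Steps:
$G = - \frac{19}{81}$ ($G = 38 \left(- \frac{1}{162}\right) = - \frac{19}{81} \approx -0.23457$)
$b = - \frac{91985541911}{4487160}$ ($b = \left(\left(2063 \left(- \frac{1}{7320}\right) - \frac{2711}{6130}\right) - 14979\right) - 5520 = \left(\left(- \frac{2063}{7320} - \frac{2711}{6130}\right) - 14979\right) - 5520 = \left(- \frac{3249071}{4487160} - 14979\right) - 5520 = - \frac{67216418711}{4487160} - 5520 = - \frac{91985541911}{4487160} \approx -20500.0$)
$A = - \frac{91985541911}{4487160} \approx -20500.0$
$r{\left(G,93 \right)} + A = 93 - \frac{91985541911}{4487160} = - \frac{91568236031}{4487160}$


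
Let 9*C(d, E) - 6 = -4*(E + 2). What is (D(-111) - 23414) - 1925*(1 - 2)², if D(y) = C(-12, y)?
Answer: -227609/9 ≈ -25290.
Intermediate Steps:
C(d, E) = -2/9 - 4*E/9 (C(d, E) = ⅔ + (-4*(E + 2))/9 = ⅔ + (-4*(2 + E))/9 = ⅔ + (-8 - 4*E)/9 = ⅔ + (-8/9 - 4*E/9) = -2/9 - 4*E/9)
D(y) = -2/9 - 4*y/9
(D(-111) - 23414) - 1925*(1 - 2)² = ((-2/9 - 4/9*(-111)) - 23414) - 1925*(1 - 2)² = ((-2/9 + 148/3) - 23414) - 1925*(-1)² = (442/9 - 23414) - 1925*1 = -210284/9 - 1925 = -227609/9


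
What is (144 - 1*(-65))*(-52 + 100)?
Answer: 10032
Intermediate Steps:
(144 - 1*(-65))*(-52 + 100) = (144 + 65)*48 = 209*48 = 10032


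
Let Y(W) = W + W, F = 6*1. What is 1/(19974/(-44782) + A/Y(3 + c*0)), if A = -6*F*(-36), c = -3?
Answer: 22391/4826469 ≈ 0.0046392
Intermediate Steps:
F = 6
Y(W) = 2*W
A = 1296 (A = -6*6*(-36) = -36*(-36) = 1296)
1/(19974/(-44782) + A/Y(3 + c*0)) = 1/(19974/(-44782) + 1296/((2*(3 - 3*0)))) = 1/(19974*(-1/44782) + 1296/((2*(3 + 0)))) = 1/(-9987/22391 + 1296/((2*3))) = 1/(-9987/22391 + 1296/6) = 1/(-9987/22391 + 1296*(1/6)) = 1/(-9987/22391 + 216) = 1/(4826469/22391) = 22391/4826469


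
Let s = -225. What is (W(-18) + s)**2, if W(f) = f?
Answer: 59049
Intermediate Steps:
(W(-18) + s)**2 = (-18 - 225)**2 = (-243)**2 = 59049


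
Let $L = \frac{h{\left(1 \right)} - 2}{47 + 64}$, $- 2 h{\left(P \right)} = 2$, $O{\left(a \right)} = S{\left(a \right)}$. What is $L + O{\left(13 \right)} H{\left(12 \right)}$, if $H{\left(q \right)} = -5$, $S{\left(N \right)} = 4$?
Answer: $- \frac{741}{37} \approx -20.027$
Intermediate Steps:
$O{\left(a \right)} = 4$
$h{\left(P \right)} = -1$ ($h{\left(P \right)} = \left(- \frac{1}{2}\right) 2 = -1$)
$L = - \frac{1}{37}$ ($L = \frac{-1 - 2}{47 + 64} = - \frac{3}{111} = \left(-3\right) \frac{1}{111} = - \frac{1}{37} \approx -0.027027$)
$L + O{\left(13 \right)} H{\left(12 \right)} = - \frac{1}{37} + 4 \left(-5\right) = - \frac{1}{37} - 20 = - \frac{741}{37}$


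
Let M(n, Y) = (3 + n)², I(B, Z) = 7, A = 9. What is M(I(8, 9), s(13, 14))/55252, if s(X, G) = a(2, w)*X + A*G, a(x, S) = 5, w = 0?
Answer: 25/13813 ≈ 0.0018099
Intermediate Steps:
s(X, G) = 5*X + 9*G
M(I(8, 9), s(13, 14))/55252 = (3 + 7)²/55252 = 10²*(1/55252) = 100*(1/55252) = 25/13813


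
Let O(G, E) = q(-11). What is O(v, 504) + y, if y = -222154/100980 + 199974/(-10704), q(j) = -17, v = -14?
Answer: -1706101649/45037080 ≈ -37.882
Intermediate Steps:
O(G, E) = -17
y = -940471289/45037080 (y = -222154*1/100980 + 199974*(-1/10704) = -111077/50490 - 33329/1784 = -940471289/45037080 ≈ -20.882)
O(v, 504) + y = -17 - 940471289/45037080 = -1706101649/45037080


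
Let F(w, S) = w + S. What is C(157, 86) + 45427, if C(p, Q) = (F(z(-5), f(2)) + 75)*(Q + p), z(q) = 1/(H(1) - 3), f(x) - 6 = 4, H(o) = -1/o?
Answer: 264085/4 ≈ 66021.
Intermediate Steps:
f(x) = 10 (f(x) = 6 + 4 = 10)
z(q) = -¼ (z(q) = 1/(-1/1 - 3) = 1/(-1*1 - 3) = 1/(-1 - 3) = 1/(-4) = -¼)
F(w, S) = S + w
C(p, Q) = 339*Q/4 + 339*p/4 (C(p, Q) = ((10 - ¼) + 75)*(Q + p) = (39/4 + 75)*(Q + p) = 339*(Q + p)/4 = 339*Q/4 + 339*p/4)
C(157, 86) + 45427 = ((339/4)*86 + (339/4)*157) + 45427 = (14577/2 + 53223/4) + 45427 = 82377/4 + 45427 = 264085/4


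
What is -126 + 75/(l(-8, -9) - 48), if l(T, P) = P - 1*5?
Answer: -7887/62 ≈ -127.21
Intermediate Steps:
l(T, P) = -5 + P (l(T, P) = P - 5 = -5 + P)
-126 + 75/(l(-8, -9) - 48) = -126 + 75/((-5 - 9) - 48) = -126 + 75/(-14 - 48) = -126 + 75/(-62) = -126 - 1/62*75 = -126 - 75/62 = -7887/62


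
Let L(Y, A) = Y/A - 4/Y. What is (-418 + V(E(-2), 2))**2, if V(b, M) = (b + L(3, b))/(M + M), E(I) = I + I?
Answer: 405498769/2304 ≈ 1.7600e+5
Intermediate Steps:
L(Y, A) = -4/Y + Y/A
E(I) = 2*I
V(b, M) = (-4/3 + b + 3/b)/(2*M) (V(b, M) = (b + (-4/3 + 3/b))/(M + M) = (b + (-4*1/3 + 3/b))/((2*M)) = (b + (-4/3 + 3/b))*(1/(2*M)) = (-4/3 + b + 3/b)*(1/(2*M)) = (-4/3 + b + 3/b)/(2*M))
(-418 + V(E(-2), 2))**2 = (-418 + (1/6)*(9 - 8*(-2) + 3*(2*(-2))**2)/(2*(2*(-2))))**2 = (-418 + (1/6)*(1/2)*(9 - 4*(-4) + 3*(-4)**2)/(-4))**2 = (-418 + (1/6)*(1/2)*(-1/4)*(9 + 16 + 3*16))**2 = (-418 + (1/6)*(1/2)*(-1/4)*(9 + 16 + 48))**2 = (-418 + (1/6)*(1/2)*(-1/4)*73)**2 = (-418 - 73/48)**2 = (-20137/48)**2 = 405498769/2304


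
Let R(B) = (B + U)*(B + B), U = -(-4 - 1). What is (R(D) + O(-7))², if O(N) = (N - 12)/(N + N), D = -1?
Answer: 8649/196 ≈ 44.128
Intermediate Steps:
O(N) = (-12 + N)/(2*N) (O(N) = (-12 + N)/((2*N)) = (-12 + N)*(1/(2*N)) = (-12 + N)/(2*N))
U = 5 (U = -1*(-5) = 5)
R(B) = 2*B*(5 + B) (R(B) = (B + 5)*(B + B) = (5 + B)*(2*B) = 2*B*(5 + B))
(R(D) + O(-7))² = (2*(-1)*(5 - 1) + (½)*(-12 - 7)/(-7))² = (2*(-1)*4 + (½)*(-⅐)*(-19))² = (-8 + 19/14)² = (-93/14)² = 8649/196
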